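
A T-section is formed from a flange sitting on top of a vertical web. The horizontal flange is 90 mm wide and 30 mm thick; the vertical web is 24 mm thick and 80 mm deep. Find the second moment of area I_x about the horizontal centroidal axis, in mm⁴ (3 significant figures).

Decompose the section into non-overlapping parts with the origin at the bottom-left of its bounding rectangle.
Flange: 90 × 30, A = 2 700 mm², y = 95 mm, Ī = 202 500 mm⁴.
Web: 24 × 80, A = 1 920 mm², y = 40 mm, Ī = 1 024 000 mm⁴.
Centroid: ȳ = ΣA·y / ΣA = 72.143 mm.
Transfer each piece to the horizontal centroidal axis using Ī + A·d² with d = y − 72.143:
  flange: d = 22.857 mm → contributes +1 613 112 mm⁴
  web: d = -32.143 mm → contributes +3 007 673 mm⁴
Total I = 4 620 786 mm⁴.

I_x ≈ 4.62 × 10⁶ mm⁴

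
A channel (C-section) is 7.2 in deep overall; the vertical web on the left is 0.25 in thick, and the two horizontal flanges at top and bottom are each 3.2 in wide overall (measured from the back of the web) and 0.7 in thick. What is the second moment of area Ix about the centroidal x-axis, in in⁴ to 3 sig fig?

Treat the section as a set of non-overlapping primitives; coordinates are from the bounding-box lower-left.
Web: 0.25 × 7.2, A = 1.8 in², y = 3.6 in, Ī = 7.776 in⁴.
Top flange (beyond web): 2.95 × 0.7, A = 2.065 in², y = 6.85 in, Ī = 0.084321 in⁴.
Bottom flange (beyond web): 2.95 × 0.7, A = 2.065 in², y = 0.35 in, Ī = 0.084321 in⁴.
By symmetry the centroid is at mid-height, ȳ = 3.6 in.
Transfer each piece to the centroidal x-axis using Ī + A·d² with d = y − 3.6:
  web: d = 0 in → contributes +7.776 in⁴
  top flange (beyond web): d = 3.25 in → contributes +21.896 in⁴
  bottom flange (beyond web): d = -3.25 in → contributes +21.896 in⁴
Total I = 51.568 in⁴.

Ix ≈ 51.6 in⁴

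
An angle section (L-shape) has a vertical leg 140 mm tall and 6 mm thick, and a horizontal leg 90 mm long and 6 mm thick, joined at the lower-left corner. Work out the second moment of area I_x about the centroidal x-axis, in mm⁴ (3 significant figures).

Split into non-overlapping primitives; take the origin at the lower-left of the bounding box.
Vertical leg: 6 × 140, A = 840 mm², y = 70 mm, Ī = 1 372 000 mm⁴.
Horizontal leg (remainder): 84 × 6, A = 504 mm², y = 3 mm, Ī = 1 512 mm⁴.
Centroid: ȳ = ΣA·y / ΣA = 44.875 mm.
Transfer each piece to the centroidal x-axis using Ī + A·d² with d = y − 44.875:
  vertical leg: d = 25.125 mm → contributes +1 902 263 mm⁴
  horizontal leg (remainder): d = -41.875 mm → contributes +885 284 mm⁴
Total I = 2 787 547 mm⁴.

I_x ≈ 2.79 × 10⁶ mm⁴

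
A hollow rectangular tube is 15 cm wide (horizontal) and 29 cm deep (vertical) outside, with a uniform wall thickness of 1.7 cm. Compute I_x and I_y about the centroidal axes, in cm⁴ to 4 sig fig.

Break the section into simple shapes (no overlaps), measuring from the bottom-left corner of the bounding box.
Outer rectangle: 15 × 29, A = 435 cm², y = 14.5 cm, Ī = 30486.3 cm⁴.
Inner void (subtracted): 11.6 × 25.6, A = 296.96 cm², y = 14.5 cm, Ī = 16 218 cm⁴.
By symmetry the centroid is at mid-height, ȳ = 14.5 cm.
All pieces are centred on the centroidal x-axis, so I = ΣĪ (holes subtracted) = 14268.3 cm⁴.
Repeating about the centroidal y-axis gives I_y = 4826.34 cm⁴.

I_x ≈ 1.427 × 10⁴ cm⁴, I_y ≈ 4826 cm⁴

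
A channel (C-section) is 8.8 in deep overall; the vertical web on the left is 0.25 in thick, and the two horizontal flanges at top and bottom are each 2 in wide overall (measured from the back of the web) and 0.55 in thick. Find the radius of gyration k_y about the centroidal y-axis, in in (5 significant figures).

Decompose the section into non-overlapping parts with the origin at the bottom-left of its bounding rectangle.
Web: 0.25 × 8.8, A = 2.2 in², x = 0.125 in, Ī = 0.01145833 in⁴.
Top flange (beyond web): 1.75 × 0.55, A = 0.9625 in², x = 1.125 in, Ī = 0.245638 in⁴.
Bottom flange (beyond web): 1.75 × 0.55, A = 0.9625 in², x = 1.125 in, Ī = 0.245638 in⁴.
Centroid: x̄ = ΣA·x / ΣA = 0.5916667 in.
Transfer each piece to the centroidal y-axis using Ī + A·d² with d = x − 0.5916667:
  web: d = -0.4666667 in → contributes +0.4905694 in⁴
  top flange (beyond web): d = 0.5333333 in → contributes +0.5194158 in⁴
  bottom flange (beyond web): d = 0.5333333 in → contributes +0.5194158 in⁴
Total I = 1.529401 in⁴.
Radius of gyration: k = √(I/A) = √(1.529401 / 4.125) = 0.6089038 in.

k_y ≈ 0.60890 in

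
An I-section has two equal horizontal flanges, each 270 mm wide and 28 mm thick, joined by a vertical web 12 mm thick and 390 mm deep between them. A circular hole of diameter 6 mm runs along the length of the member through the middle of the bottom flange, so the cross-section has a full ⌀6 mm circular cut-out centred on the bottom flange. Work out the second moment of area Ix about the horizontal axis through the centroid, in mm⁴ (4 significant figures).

Ix ≈ 7.195 × 10⁸ mm⁴

Treat the section as a set of non-overlapping primitives; coordinates are from the bounding-box lower-left.
Bottom flange: 270 × 28, A = 7 560 mm², y = 14 mm, Ī = 493 920 mm⁴.
Web: 12 × 390, A = 4 680 mm², y = 223 mm, Ī = 59 319 000 mm⁴.
Top flange: 270 × 28, A = 7 560 mm², y = 432 mm, Ī = 493 920 mm⁴.
Hole (subtracted): ⌀6, A = 28.2743 mm², y = 14 mm, Ī = 63.6173 mm⁴.
Centroid: ȳ = ΣA·y / ΣA = 223.299 mm.
Transfer each piece to the horizontal axis through the centroid using Ī + A·d² with d = y − 223.299:
  bottom flange: d = -209.299 mm → contributes +331 667 434 mm⁴
  web: d = -0.298878 mm → contributes +59 319 418 mm⁴
  top flange: d = 208.701 mm → contributes +329 778 477 mm⁴
  hole: d = -209.299 mm → contributes −1 238 650 mm⁴
Total I = 719 526 679 mm⁴.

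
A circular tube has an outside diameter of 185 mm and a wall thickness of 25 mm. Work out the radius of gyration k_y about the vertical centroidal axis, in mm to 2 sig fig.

Break the section into simple shapes (no overlaps), measuring from the bottom-left corner of the bounding box.
Outer circle: ⌀185, A = 26 880 mm², x = 92.5 mm, Ī = 57 498 539 mm⁴.
Bore (subtracted): ⌀135, A = 14 314 mm², x = 92.5 mm, Ī = 16 304 406 mm⁴.
By symmetry the centroid is at mid-width, x̄ = 92.5 mm.
All pieces are centred on the vertical centroidal axis, so I = ΣĪ (holes subtracted) = 41 194 134 mm⁴.
Radius of gyration: k = √(I/A) = √(41 194 134 / 12 566) = 57.25 mm.

k_y ≈ 57 mm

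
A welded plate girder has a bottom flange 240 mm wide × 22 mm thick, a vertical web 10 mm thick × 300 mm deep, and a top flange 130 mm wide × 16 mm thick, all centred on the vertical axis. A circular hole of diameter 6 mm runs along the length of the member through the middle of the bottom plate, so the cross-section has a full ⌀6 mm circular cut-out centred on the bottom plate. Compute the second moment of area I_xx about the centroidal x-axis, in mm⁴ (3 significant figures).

I_xx ≈ 1.85 × 10⁸ mm⁴

Treat the section as a set of non-overlapping primitives; coordinates are from the bounding-box lower-left.
Bottom plate: 240 × 22, A = 5 280 mm², y = 11 mm, Ī = 212 960 mm⁴.
Web plate: 10 × 300, A = 3 000 mm², y = 172 mm, Ī = 22 500 000 mm⁴.
Top plate: 130 × 16, A = 2 080 mm², y = 330 mm, Ī = 44 373 mm⁴.
Hole (subtracted): ⌀6, A = 28.274 mm², y = 11 mm, Ī = 63.617 mm⁴.
Centroid: ȳ = ΣA·y / ΣA = 121.97 mm.
Transfer each piece to the centroidal x-axis using Ī + A·d² with d = y − 121.97:
  bottom plate: d = -110.97 mm → contributes +65 233 633 mm⁴
  web plate: d = 50.029 mm → contributes +30 008 759 mm⁴
  top plate: d = 208.03 mm → contributes +90 058 750 mm⁴
  hole: d = -110.97 mm → contributes −348 249 mm⁴
Total I = 184 952 893 mm⁴.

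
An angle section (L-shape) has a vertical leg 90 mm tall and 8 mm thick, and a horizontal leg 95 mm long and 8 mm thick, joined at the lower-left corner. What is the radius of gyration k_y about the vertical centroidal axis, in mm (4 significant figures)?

k_y ≈ 29.61 mm

Decompose the section into non-overlapping parts with the origin at the bottom-left of its bounding rectangle.
Vertical leg: 8 × 90, A = 720 mm², x = 4 mm, Ī = 3 840 mm⁴.
Horizontal leg (remainder): 87 × 8, A = 696 mm², x = 51.5 mm, Ī = 439 002 mm⁴.
Centroid: x̄ = ΣA·x / ΣA = 27.3475 mm.
Transfer each piece to the vertical centroidal axis using Ī + A·d² with d = x − 27.3475:
  vertical leg: d = -23.3475 mm → contributes +396 315 mm⁴
  horizontal leg (remainder): d = 24.1525 mm → contributes +845 010 mm⁴
Total I = 1 241 325 mm⁴.
Radius of gyration: k = √(I/A) = √(1 241 325 / 1 416) = 29.6081 mm.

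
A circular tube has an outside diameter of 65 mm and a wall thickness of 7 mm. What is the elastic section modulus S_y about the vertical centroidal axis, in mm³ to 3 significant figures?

Decompose the section into non-overlapping parts with the origin at the bottom-left of its bounding rectangle.
Outer circle: ⌀65, A = 3318.3 mm², x = 32.5 mm, Ī = 876 241 mm⁴.
Bore (subtracted): ⌀51, A = 2042.8 mm², x = 32.5 mm, Ī = 332 086 mm⁴.
By symmetry the centroid is at mid-width, x̄ = 32.5 mm.
All pieces are centred on the vertical centroidal axis, so I = ΣĪ (holes subtracted) = 544 154 mm⁴.
Extreme fibre distance c = 32.5 mm; S = I/c = 16 743 mm³.

S_y ≈ 1.67 × 10⁴ mm³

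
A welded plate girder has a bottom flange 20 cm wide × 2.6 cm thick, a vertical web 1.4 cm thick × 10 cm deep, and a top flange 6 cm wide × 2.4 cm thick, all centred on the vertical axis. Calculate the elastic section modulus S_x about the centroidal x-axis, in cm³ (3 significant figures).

Break the section into simple shapes (no overlaps), measuring from the bottom-left corner of the bounding box.
Bottom plate: 20 × 2.6, A = 52 cm², y = 1.3 cm, Ī = 29.293 cm⁴.
Web plate: 1.4 × 10, A = 14 cm², y = 7.6 cm, Ī = 116.67 cm⁴.
Top plate: 6 × 2.4, A = 14.4 cm², y = 13.8 cm, Ī = 6.912 cm⁴.
Centroid: ȳ = ΣA·y / ΣA = 4.6358 cm.
Transfer each piece to the centroidal x-axis using Ī + A·d² with d = y − 4.6358:
  bottom plate: d = -3.3358 cm → contributes +607.93 cm⁴
  web plate: d = 2.9642 cm → contributes +239.68 cm⁴
  top plate: d = 9.1642 cm → contributes +1216.3 cm⁴
Total I = 2063.9 cm⁴.
Extreme fibre distance c = 10.364 cm; S = I/c = 199.13 cm³.

S_x ≈ 199 cm³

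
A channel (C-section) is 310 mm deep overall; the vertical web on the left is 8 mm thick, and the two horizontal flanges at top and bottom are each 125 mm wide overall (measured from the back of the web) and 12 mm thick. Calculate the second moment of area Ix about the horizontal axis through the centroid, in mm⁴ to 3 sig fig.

Treat the section as a set of non-overlapping primitives; coordinates are from the bounding-box lower-left.
Web: 8 × 310, A = 2 480 mm², y = 155 mm, Ī = 19 860 667 mm⁴.
Top flange (beyond web): 117 × 12, A = 1 404 mm², y = 304 mm, Ī = 16 848 mm⁴.
Bottom flange (beyond web): 117 × 12, A = 1 404 mm², y = 6 mm, Ī = 16 848 mm⁴.
By symmetry the centroid is at mid-height, ȳ = 155 mm.
Transfer each piece to the horizontal axis through the centroid using Ī + A·d² with d = y − 155:
  web: d = 0 mm → contributes +19 860 667 mm⁴
  top flange (beyond web): d = 149 mm → contributes +31 187 052 mm⁴
  bottom flange (beyond web): d = -149 mm → contributes +31 187 052 mm⁴
Total I = 82 234 771 mm⁴.

Ix ≈ 8.22 × 10⁷ mm⁴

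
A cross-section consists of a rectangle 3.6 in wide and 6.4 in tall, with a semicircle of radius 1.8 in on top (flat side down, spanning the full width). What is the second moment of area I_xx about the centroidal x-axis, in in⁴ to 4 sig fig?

I_xx ≈ 145.3 in⁴

Decompose the section into non-overlapping parts with the origin at the bottom-left of its bounding rectangle.
Rectangular body: 3.6 × 6.4, A = 23.04 in², y = 3.2 in, Ī = 78.6432 in⁴.
Semicircular cap: semicircle r = 1.8, A = 5.08938 in², y = 7.16394 in, Ī = 1.15218 in⁴.
Centroid: ȳ = ΣA·y / ΣA = 3.91719 in.
Transfer each piece to the centroidal x-axis using Ī + A·d² with d = y − 3.91719:
  rectangular body: d = -0.717187 in → contributes +90.494 in⁴
  semicircular cap: d = 3.24676 in → contributes +54.8015 in⁴
Total I = 145.296 in⁴.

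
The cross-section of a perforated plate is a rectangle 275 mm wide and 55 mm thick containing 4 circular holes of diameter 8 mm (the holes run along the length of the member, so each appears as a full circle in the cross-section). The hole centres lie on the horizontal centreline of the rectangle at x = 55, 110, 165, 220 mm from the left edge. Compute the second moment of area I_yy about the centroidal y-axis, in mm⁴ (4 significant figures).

Decompose the section into non-overlapping parts with the origin at the bottom-left of its bounding rectangle.
Plate: 275 × 55, A = 15 125 mm², x = 137.5 mm, Ī = 95 319 010 mm⁴.
Hole 1 (subtracted): ⌀8, A = 50.2655 mm², x = 55 mm, Ī = 201.062 mm⁴.
Hole 2 (subtracted): ⌀8, A = 50.2655 mm², x = 110 mm, Ī = 201.062 mm⁴.
Hole 3 (subtracted): ⌀8, A = 50.2655 mm², x = 165 mm, Ī = 201.062 mm⁴.
Hole 4 (subtracted): ⌀8, A = 50.2655 mm², x = 220 mm, Ī = 201.062 mm⁴.
By symmetry the centroid is at mid-width, x̄ = 137.5 mm.
Transfer each piece to the centroidal y-axis using Ī + A·d² with d = x − 137.5:
  plate: d = 0 mm → contributes +95 319 010 mm⁴
  hole 1: d = -82.5 mm → contributes −342 321 mm⁴
  hole 2: d = -27.5 mm → contributes −38214.3 mm⁴
  hole 3: d = 27.5 mm → contributes −38214.3 mm⁴
  hole 4: d = 82.5 mm → contributes −342 321 mm⁴
Total I = 94 557 941 mm⁴.

I_yy ≈ 9.456 × 10⁷ mm⁴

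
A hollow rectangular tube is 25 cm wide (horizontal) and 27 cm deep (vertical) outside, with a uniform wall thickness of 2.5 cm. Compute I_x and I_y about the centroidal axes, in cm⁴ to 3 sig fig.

Break the section into simple shapes (no overlaps), measuring from the bottom-left corner of the bounding box.
Outer rectangle: 25 × 27, A = 675 cm², y = 13.5 cm, Ī = 41 006 cm⁴.
Inner void (subtracted): 20 × 22, A = 440 cm², y = 13.5 cm, Ī = 17 747 cm⁴.
By symmetry the centroid is at mid-height, ȳ = 13.5 cm.
All pieces are centred on the centroidal x-axis, so I = ΣĪ (holes subtracted) = 23 260 cm⁴.
Repeating about the centroidal y-axis gives I_y = 20 490 cm⁴.

I_x ≈ 2.33 × 10⁴ cm⁴, I_y ≈ 2.05 × 10⁴ cm⁴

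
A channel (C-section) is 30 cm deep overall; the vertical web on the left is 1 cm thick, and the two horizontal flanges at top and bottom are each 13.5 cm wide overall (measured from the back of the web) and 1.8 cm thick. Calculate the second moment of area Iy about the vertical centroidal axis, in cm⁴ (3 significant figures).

Treat the section as a set of non-overlapping primitives; coordinates are from the bounding-box lower-left.
Web: 1 × 30, A = 30 cm², x = 0.5 cm, Ī = 2.5 cm⁴.
Top flange (beyond web): 12.5 × 1.8, A = 22.5 cm², x = 7.25 cm, Ī = 292.97 cm⁴.
Bottom flange (beyond web): 12.5 × 1.8, A = 22.5 cm², x = 7.25 cm, Ī = 292.97 cm⁴.
Centroid: x̄ = ΣA·x / ΣA = 4.55 cm.
Transfer each piece to the vertical centroidal axis using Ī + A·d² with d = x − 4.55:
  web: d = -4.05 cm → contributes +494.58 cm⁴
  top flange (beyond web): d = 2.7 cm → contributes +456.99 cm⁴
  bottom flange (beyond web): d = 2.7 cm → contributes +456.99 cm⁴
Total I = 1408.6 cm⁴.

Iy ≈ 1410 cm⁴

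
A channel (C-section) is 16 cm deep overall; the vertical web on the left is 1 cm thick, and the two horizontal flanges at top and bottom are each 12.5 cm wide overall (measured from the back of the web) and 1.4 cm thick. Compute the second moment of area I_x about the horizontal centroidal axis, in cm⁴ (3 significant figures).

Split into non-overlapping primitives; take the origin at the lower-left of the bounding box.
Web: 1 × 16, A = 16 cm², y = 8 cm, Ī = 341.33 cm⁴.
Top flange (beyond web): 11.5 × 1.4, A = 16.1 cm², y = 15.3 cm, Ī = 2.6297 cm⁴.
Bottom flange (beyond web): 11.5 × 1.4, A = 16.1 cm², y = 0.7 cm, Ī = 2.6297 cm⁴.
By symmetry the centroid is at mid-height, ȳ = 8 cm.
Transfer each piece to the horizontal centroidal axis using Ī + A·d² with d = y − 8:
  web: d = 0 cm → contributes +341.33 cm⁴
  top flange (beyond web): d = 7.3 cm → contributes +860.6 cm⁴
  bottom flange (beyond web): d = -7.3 cm → contributes +860.6 cm⁴
Total I = 2062.5 cm⁴.

I_x ≈ 2060 cm⁴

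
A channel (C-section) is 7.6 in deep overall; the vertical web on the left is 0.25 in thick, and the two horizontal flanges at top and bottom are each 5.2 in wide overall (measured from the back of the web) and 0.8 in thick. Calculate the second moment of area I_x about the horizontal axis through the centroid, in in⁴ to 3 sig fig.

Treat the section as a set of non-overlapping primitives; coordinates are from the bounding-box lower-left.
Web: 0.25 × 7.6, A = 1.9 in², y = 3.8 in, Ī = 9.1453 in⁴.
Top flange (beyond web): 4.95 × 0.8, A = 3.96 in², y = 7.2 in, Ī = 0.2112 in⁴.
Bottom flange (beyond web): 4.95 × 0.8, A = 3.96 in², y = 0.4 in, Ī = 0.2112 in⁴.
By symmetry the centroid is at mid-height, ȳ = 3.8 in.
Transfer each piece to the horizontal axis through the centroid using Ī + A·d² with d = y − 3.8:
  web: d = 0 in → contributes +9.1453 in⁴
  top flange (beyond web): d = 3.4 in → contributes +45.989 in⁴
  bottom flange (beyond web): d = -3.4 in → contributes +45.989 in⁴
Total I = 101.12 in⁴.

I_x ≈ 101 in⁴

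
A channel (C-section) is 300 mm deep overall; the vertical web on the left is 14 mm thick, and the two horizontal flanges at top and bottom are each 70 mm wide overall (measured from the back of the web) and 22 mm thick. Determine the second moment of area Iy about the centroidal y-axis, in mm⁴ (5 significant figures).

Iy ≈ 2.6149 × 10⁶ mm⁴

Break the section into simple shapes (no overlaps), measuring from the bottom-left corner of the bounding box.
Web: 14 × 300, A = 4 200 mm², x = 7 mm, Ī = 68 600 mm⁴.
Top flange (beyond web): 56 × 22, A = 1 232 mm², x = 42 mm, Ī = 321962.7 mm⁴.
Bottom flange (beyond web): 56 × 22, A = 1 232 mm², x = 42 mm, Ī = 321962.7 mm⁴.
Centroid: x̄ = ΣA·x / ΣA = 19.94118 mm.
Transfer each piece to the centroidal y-axis using Ī + A·d² with d = x − 19.94118:
  web: d = -12.94118 mm → contributes +771 991 mm⁴
  top flange (beyond web): d = 22.05882 mm → contributes +921443.6 mm⁴
  bottom flange (beyond web): d = 22.05882 mm → contributes +921443.6 mm⁴
Total I = 2 614 878 mm⁴.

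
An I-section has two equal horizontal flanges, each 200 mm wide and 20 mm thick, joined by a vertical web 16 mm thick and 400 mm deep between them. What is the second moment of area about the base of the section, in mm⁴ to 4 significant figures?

Treat the section as a set of non-overlapping primitives; coordinates are from the bounding-box lower-left.
Bottom flange: 200 × 20, A = 4 000 mm², y = 10 mm, Ī = 133 333 mm⁴.
Web: 16 × 400, A = 6 400 mm², y = 220 mm, Ī = 85 333 333 mm⁴.
Top flange: 200 × 20, A = 4 000 mm², y = 430 mm, Ī = 133 333 mm⁴.
Transfer each piece to the base of the section using Ī + A·d² with d = y − 0:
  bottom flange: d = 10 mm → contributes +533 333 mm⁴
  web: d = 220 mm → contributes +395 093 333 mm⁴
  top flange: d = 430 mm → contributes +739 733 333 mm⁴
Total I = 1 135 360 000 mm⁴.

I_base ≈ 1.135 × 10⁹ mm⁴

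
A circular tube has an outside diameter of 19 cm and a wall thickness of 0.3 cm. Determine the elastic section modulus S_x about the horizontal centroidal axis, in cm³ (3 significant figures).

Break the section into simple shapes (no overlaps), measuring from the bottom-left corner of the bounding box.
Outer circle: ⌀19, A = 283.53 cm², y = 9.5 cm, Ī = 6397.1 cm⁴.
Bore (subtracted): ⌀18.4, A = 265.9 cm², y = 9.5 cm, Ī = 5626.5 cm⁴.
By symmetry the centroid is at mid-height, ȳ = 9.5 cm.
All pieces are centred on the horizontal centroidal axis, so I = ΣĪ (holes subtracted) = 770.58 cm⁴.
Extreme fibre distance c = 9.5 cm; S = I/c = 81.114 cm³.

S_x ≈ 81.1 cm³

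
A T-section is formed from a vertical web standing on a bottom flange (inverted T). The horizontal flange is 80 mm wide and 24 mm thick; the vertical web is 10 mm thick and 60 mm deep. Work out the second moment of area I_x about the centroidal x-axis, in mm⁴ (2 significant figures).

I_x ≈ 1.1 × 10⁶ mm⁴

Break the section into simple shapes (no overlaps), measuring from the bottom-left corner of the bounding box.
Flange: 80 × 24, A = 1 920 mm², y = 12 mm, Ī = 92 160 mm⁴.
Web: 10 × 60, A = 600 mm², y = 54 mm, Ī = 180 000 mm⁴.
Centroid: ȳ = ΣA·y / ΣA = 22 mm.
Transfer each piece to the centroidal x-axis using Ī + A·d² with d = y − 22:
  flange: d = -10 mm → contributes +284 160 mm⁴
  web: d = 32 mm → contributes +794 400 mm⁴
Total I = 1 078 560 mm⁴.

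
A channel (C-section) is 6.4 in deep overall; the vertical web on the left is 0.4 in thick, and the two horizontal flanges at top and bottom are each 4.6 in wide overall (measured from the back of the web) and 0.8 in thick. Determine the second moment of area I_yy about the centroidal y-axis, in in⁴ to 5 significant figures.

Break the section into simple shapes (no overlaps), measuring from the bottom-left corner of the bounding box.
Web: 0.4 × 6.4, A = 2.56 in², x = 0.2 in, Ī = 0.03413333 in⁴.
Top flange (beyond web): 4.2 × 0.8, A = 3.36 in², x = 2.5 in, Ī = 4.9392 in⁴.
Bottom flange (beyond web): 4.2 × 0.8, A = 3.36 in², x = 2.5 in, Ī = 4.9392 in⁴.
Centroid: x̄ = ΣA·x / ΣA = 1.865517 in.
Transfer each piece to the centroidal y-axis using Ī + A·d² with d = x − 1.865517:
  web: d = -1.665517 in → contributes +7.135439 in⁴
  top flange (beyond web): d = 0.6344828 in → contributes +6.29183 in⁴
  bottom flange (beyond web): d = 0.6344828 in → contributes +6.29183 in⁴
Total I = 19.7191 in⁴.

I_yy ≈ 19.719 in⁴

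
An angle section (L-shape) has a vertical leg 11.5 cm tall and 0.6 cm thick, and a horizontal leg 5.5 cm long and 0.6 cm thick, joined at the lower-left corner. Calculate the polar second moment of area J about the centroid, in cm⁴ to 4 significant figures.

J ≈ 159.0 cm⁴

Split into non-overlapping primitives; take the origin at the lower-left of the bounding box.
Vertical leg: 0.6 × 11.5, A = 6.9 cm², y = 5.75 cm, Ī = 76.0438 cm⁴.
Horizontal leg (remainder): 4.9 × 0.6, A = 2.94 cm², y = 0.3 cm, Ī = 0.0882 cm⁴.
Centroid: ȳ = ΣA·y / ΣA = 4.12165 cm.
Transfer each piece to the centroidal x-axis using Ī + A·d² with d = y − 4.12165:
  vertical leg: d = 1.62835 cm → contributes +94.3393 cm⁴
  horizontal leg (remainder): d = -3.82165 cm → contributes +43.0268 cm⁴
Total I = 137.366 cm⁴.
For the y-axis: x̄ = 1.12165 cm.
Repeating about the centroidal y-axis gives I_y = 21.6802 cm⁴.
Polar second moment: J = I_x + I_y = 159.046 cm⁴.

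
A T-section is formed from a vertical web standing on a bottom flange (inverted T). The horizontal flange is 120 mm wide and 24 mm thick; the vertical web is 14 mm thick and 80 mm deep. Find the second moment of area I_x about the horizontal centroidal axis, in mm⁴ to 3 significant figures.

Split into non-overlapping primitives; take the origin at the lower-left of the bounding box.
Flange: 120 × 24, A = 2 880 mm², y = 12 mm, Ī = 138 240 mm⁴.
Web: 14 × 80, A = 1 120 mm², y = 64 mm, Ī = 597 333 mm⁴.
Centroid: ȳ = ΣA·y / ΣA = 26.56 mm.
Transfer each piece to the horizontal centroidal axis using Ī + A·d² with d = y − 26.56:
  flange: d = -14.56 mm → contributes +748 782 mm⁴
  web: d = 37.44 mm → contributes +2 167 297 mm⁴
Total I = 2 916 079 mm⁴.

I_x ≈ 2.92 × 10⁶ mm⁴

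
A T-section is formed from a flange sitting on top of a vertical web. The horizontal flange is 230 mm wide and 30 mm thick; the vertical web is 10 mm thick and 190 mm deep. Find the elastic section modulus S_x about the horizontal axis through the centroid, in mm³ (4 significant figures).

S_x ≈ 1.338 × 10⁵ mm³

Decompose the section into non-overlapping parts with the origin at the bottom-left of its bounding rectangle.
Flange: 230 × 30, A = 6 900 mm², y = 205 mm, Ī = 517 500 mm⁴.
Web: 10 × 190, A = 1 900 mm², y = 95 mm, Ī = 5 715 833 mm⁴.
Centroid: ȳ = ΣA·y / ΣA = 181.25 mm.
Transfer each piece to the horizontal axis through the centroid using Ī + A·d² with d = y − 181.25:
  flange: d = 23.75 mm → contributes +4 409 531 mm⁴
  web: d = -86.25 mm → contributes +19 850 052 mm⁴
Total I = 24 259 583 mm⁴.
Extreme fibre distance c = 181.25 mm; S = I/c = 133 846 mm³.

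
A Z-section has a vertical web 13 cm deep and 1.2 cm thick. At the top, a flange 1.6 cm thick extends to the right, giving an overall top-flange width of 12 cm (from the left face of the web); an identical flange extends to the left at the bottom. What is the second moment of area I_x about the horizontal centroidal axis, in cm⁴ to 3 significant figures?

Split into non-overlapping primitives; take the origin at the lower-left of the bounding box.
Web: 1.2 × 13, A = 15.6 cm², y = 6.5 cm, Ī = 219.7 cm⁴.
Top flange (beyond web): 10.8 × 1.6, A = 17.28 cm², y = 12.2 cm, Ī = 3.6864 cm⁴.
Bottom flange (beyond web): 10.8 × 1.6, A = 17.28 cm², y = 0.8 cm, Ī = 3.6864 cm⁴.
Centroid: ȳ = ΣA·y / ΣA = 6.5 cm.
Transfer each piece to the horizontal centroidal axis using Ī + A·d² with d = y − 6.5:
  web: d = 0 cm → contributes +219.7 cm⁴
  top flange (beyond web): d = 5.7 cm → contributes +565.11 cm⁴
  bottom flange (beyond web): d = -5.7 cm → contributes +565.11 cm⁴
Total I = 1349.9 cm⁴.

I_x ≈ 1350 cm⁴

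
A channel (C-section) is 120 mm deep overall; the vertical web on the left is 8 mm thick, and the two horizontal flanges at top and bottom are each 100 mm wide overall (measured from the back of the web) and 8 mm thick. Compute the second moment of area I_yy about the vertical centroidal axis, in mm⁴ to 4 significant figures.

I_yy ≈ 2.496 × 10⁶ mm⁴

Split into non-overlapping primitives; take the origin at the lower-left of the bounding box.
Web: 8 × 120, A = 960 mm², x = 4 mm, Ī = 5 120 mm⁴.
Top flange (beyond web): 92 × 8, A = 736 mm², x = 54 mm, Ī = 519 125 mm⁴.
Bottom flange (beyond web): 92 × 8, A = 736 mm², x = 54 mm, Ī = 519 125 mm⁴.
Centroid: x̄ = ΣA·x / ΣA = 34.2632 mm.
Transfer each piece to the vertical centroidal axis using Ī + A·d² with d = x − 34.2632:
  web: d = -30.2632 mm → contributes +884 344 mm⁴
  top flange (beyond web): d = 19.7368 mm → contributes +805 829 mm⁴
  bottom flange (beyond web): d = 19.7368 mm → contributes +805 829 mm⁴
Total I = 2 496 002 mm⁴.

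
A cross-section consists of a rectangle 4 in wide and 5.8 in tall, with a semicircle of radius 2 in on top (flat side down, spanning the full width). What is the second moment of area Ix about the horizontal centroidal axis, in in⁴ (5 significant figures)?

Break the section into simple shapes (no overlaps), measuring from the bottom-left corner of the bounding box.
Rectangular body: 4 × 5.8, A = 23.2 in², y = 2.9 in, Ī = 65.03733 in⁴.
Semicircular cap: semicircle r = 2, A = 6.283185 in², y = 6.648826 in, Ī = 1.756111 in⁴.
Centroid: ȳ = ΣA·y / ΣA = 3.698915 in.
Transfer each piece to the horizontal centroidal axis using Ī + A·d² with d = y − 3.698915:
  rectangular body: d = -0.7989154 in → contributes +79.8451 in⁴
  semicircular cap: d = 2.949911 in → contributes +56.43223 in⁴
Total I = 136.2773 in⁴.

Ix ≈ 136.28 in⁴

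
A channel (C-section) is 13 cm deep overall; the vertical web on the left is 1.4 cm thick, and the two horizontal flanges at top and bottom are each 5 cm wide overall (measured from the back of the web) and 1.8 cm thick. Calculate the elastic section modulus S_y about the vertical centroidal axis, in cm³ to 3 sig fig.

S_y ≈ 19.7 cm³

Split into non-overlapping primitives; take the origin at the lower-left of the bounding box.
Web: 1.4 × 13, A = 18.2 cm², x = 0.7 cm, Ī = 2.9727 cm⁴.
Top flange (beyond web): 3.6 × 1.8, A = 6.48 cm², x = 3.2 cm, Ī = 6.9984 cm⁴.
Bottom flange (beyond web): 3.6 × 1.8, A = 6.48 cm², x = 3.2 cm, Ī = 6.9984 cm⁴.
Centroid: x̄ = ΣA·x / ΣA = 1.7398 cm.
Transfer each piece to the vertical centroidal axis using Ī + A·d² with d = x − 1.7398:
  web: d = -1.0398 cm → contributes +22.65 cm⁴
  top flange (beyond web): d = 1.4602 cm → contributes +20.815 cm⁴
  bottom flange (beyond web): d = 1.4602 cm → contributes +20.815 cm⁴
Total I = 64.28 cm⁴.
Extreme fibre distance c = 3.2602 cm; S = I/c = 19.717 cm³.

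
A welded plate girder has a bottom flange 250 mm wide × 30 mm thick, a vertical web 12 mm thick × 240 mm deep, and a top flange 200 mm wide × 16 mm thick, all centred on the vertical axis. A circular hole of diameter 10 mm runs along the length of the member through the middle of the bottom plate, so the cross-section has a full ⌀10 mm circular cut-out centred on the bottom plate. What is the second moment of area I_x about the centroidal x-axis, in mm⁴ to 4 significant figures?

Decompose the section into non-overlapping parts with the origin at the bottom-left of its bounding rectangle.
Bottom plate: 250 × 30, A = 7 500 mm², y = 15 mm, Ī = 562 500 mm⁴.
Web plate: 12 × 240, A = 2 880 mm², y = 150 mm, Ī = 13 824 000 mm⁴.
Top plate: 200 × 16, A = 3 200 mm², y = 278 mm, Ī = 68266.7 mm⁴.
Hole (subtracted): ⌀10, A = 78.5398 mm², y = 15 mm, Ī = 490.874 mm⁴.
Centroid: ȳ = ΣA·y / ΣA = 106.131 mm.
Transfer each piece to the centroidal x-axis using Ī + A·d² with d = y − 106.131:
  bottom plate: d = -91.1309 mm → contributes +62 848 785 mm⁴
  web plate: d = 43.8691 mm → contributes +19 366 558 mm⁴
  top plate: d = 171.869 mm → contributes +94 593 045 mm⁴
  hole: d = -91.1309 mm → contributes −652 751 mm⁴
Total I = 176 155 636 mm⁴.

I_x ≈ 1.762 × 10⁸ mm⁴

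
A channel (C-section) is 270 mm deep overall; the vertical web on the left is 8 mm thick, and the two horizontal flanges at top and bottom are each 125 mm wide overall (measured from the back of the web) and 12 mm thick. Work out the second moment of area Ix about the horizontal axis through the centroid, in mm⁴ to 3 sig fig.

Decompose the section into non-overlapping parts with the origin at the bottom-left of its bounding rectangle.
Web: 8 × 270, A = 2 160 mm², y = 135 mm, Ī = 13 122 000 mm⁴.
Top flange (beyond web): 117 × 12, A = 1 404 mm², y = 264 mm, Ī = 16 848 mm⁴.
Bottom flange (beyond web): 117 × 12, A = 1 404 mm², y = 6 mm, Ī = 16 848 mm⁴.
By symmetry the centroid is at mid-height, ȳ = 135 mm.
Transfer each piece to the horizontal axis through the centroid using Ī + A·d² with d = y − 135:
  web: d = 0 mm → contributes +13 122 000 mm⁴
  top flange (beyond web): d = 129 mm → contributes +23 380 812 mm⁴
  bottom flange (beyond web): d = -129 mm → contributes +23 380 812 mm⁴
Total I = 59 883 624 mm⁴.

Ix ≈ 5.99 × 10⁷ mm⁴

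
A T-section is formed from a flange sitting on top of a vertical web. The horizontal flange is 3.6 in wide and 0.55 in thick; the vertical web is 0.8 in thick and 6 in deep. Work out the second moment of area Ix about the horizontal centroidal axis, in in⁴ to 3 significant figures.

Ix ≈ 29.5 in⁴

Split into non-overlapping primitives; take the origin at the lower-left of the bounding box.
Flange: 3.6 × 0.55, A = 1.98 in², y = 6.275 in, Ī = 0.049913 in⁴.
Web: 0.8 × 6, A = 4.8 in², y = 3 in, Ī = 14.4 in⁴.
Centroid: ȳ = ΣA·y / ΣA = 3.9564 in.
Transfer each piece to the horizontal centroidal axis using Ī + A·d² with d = y − 3.9564:
  flange: d = 2.3186 in → contributes +10.694 in⁴
  web: d = -0.95642 in → contributes +18.791 in⁴
Total I = 29.485 in⁴.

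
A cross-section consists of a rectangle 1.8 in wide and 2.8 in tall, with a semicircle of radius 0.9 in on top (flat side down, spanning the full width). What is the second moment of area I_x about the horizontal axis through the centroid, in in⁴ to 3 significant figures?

Treat the section as a set of non-overlapping primitives; coordinates are from the bounding-box lower-left.
Rectangular body: 1.8 × 2.8, A = 5.04 in², y = 1.4 in, Ī = 3.2928 in⁴.
Semicircular cap: semicircle r = 0.9, A = 1.2723 in², y = 3.182 in, Ī = 0.072012 in⁴.
Centroid: ȳ = ΣA·y / ΣA = 1.7592 in.
Transfer each piece to the horizontal axis through the centroid using Ī + A·d² with d = y − 1.7592:
  rectangular body: d = -0.35918 in → contributes +3.943 in⁴
  semicircular cap: d = 1.4228 in → contributes +2.6477 in⁴
Total I = 6.5907 in⁴.

I_x ≈ 6.59 in⁴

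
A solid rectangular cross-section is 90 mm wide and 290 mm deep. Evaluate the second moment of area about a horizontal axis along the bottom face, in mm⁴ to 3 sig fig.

I_base ≈ 7.32 × 10⁸ mm⁴

The section: 90 × 290, A = 26 100 mm², y = 145 mm, Ī = 182 917 500 mm⁴.
Transfer it to the bottom edge using Ī + A·d² with d = y − 0:
  the section: d = 145 mm → contributes +731 670 000 mm⁴
Total I = 731 670 000 mm⁴.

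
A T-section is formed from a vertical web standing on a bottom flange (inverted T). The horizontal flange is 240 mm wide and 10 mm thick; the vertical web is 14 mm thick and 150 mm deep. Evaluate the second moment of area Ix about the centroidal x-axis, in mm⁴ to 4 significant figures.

Decompose the section into non-overlapping parts with the origin at the bottom-left of its bounding rectangle.
Flange: 240 × 10, A = 2 400 mm², y = 5 mm, Ī = 20 000 mm⁴.
Web: 14 × 150, A = 2 100 mm², y = 85 mm, Ī = 3 937 500 mm⁴.
Centroid: ȳ = ΣA·y / ΣA = 42.3333 mm.
Transfer each piece to the centroidal x-axis using Ī + A·d² with d = y − 42.3333:
  flange: d = -37.3333 mm → contributes +3 365 067 mm⁴
  web: d = 42.6667 mm → contributes +7 760 433 mm⁴
Total I = 11 125 500 mm⁴.

Ix ≈ 1.113 × 10⁷ mm⁴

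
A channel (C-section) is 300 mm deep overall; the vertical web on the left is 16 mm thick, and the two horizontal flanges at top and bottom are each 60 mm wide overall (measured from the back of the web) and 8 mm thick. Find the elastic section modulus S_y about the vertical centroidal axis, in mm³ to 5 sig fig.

S_y ≈ 1.5957 × 10⁴ mm³

Split into non-overlapping primitives; take the origin at the lower-left of the bounding box.
Web: 16 × 300, A = 4 800 mm², x = 8 mm, Ī = 102 400 mm⁴.
Top flange (beyond web): 44 × 8, A = 352 mm², x = 38 mm, Ī = 56789.33 mm⁴.
Bottom flange (beyond web): 44 × 8, A = 352 mm², x = 38 mm, Ī = 56789.33 mm⁴.
Centroid: x̄ = ΣA·x / ΣA = 11.83721 mm.
Transfer each piece to the vertical centroidal axis using Ī + A·d² with d = x − 11.83721:
  web: d = -3.837209 mm → contributes +173 076 mm⁴
  top flange (beyond web): d = 26.16279 mm → contributes +297730.4 mm⁴
  bottom flange (beyond web): d = 26.16279 mm → contributes +297730.4 mm⁴
Total I = 768536.8 mm⁴.
Extreme fibre distance c = 48.16279 mm; S = I/c = 15957.07 mm³.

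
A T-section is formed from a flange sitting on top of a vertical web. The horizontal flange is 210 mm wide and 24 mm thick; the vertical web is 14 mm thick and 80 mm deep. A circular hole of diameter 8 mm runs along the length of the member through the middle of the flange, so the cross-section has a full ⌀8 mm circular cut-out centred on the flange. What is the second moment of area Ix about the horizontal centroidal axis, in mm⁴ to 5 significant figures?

Decompose the section into non-overlapping parts with the origin at the bottom-left of its bounding rectangle.
Flange: 210 × 24, A = 5 040 mm², y = 92 mm, Ī = 241 920 mm⁴.
Web: 14 × 80, A = 1 120 mm², y = 40 mm, Ī = 597333.3 mm⁴.
Hole (subtracted): ⌀8, A = 50.26548 mm², y = 92 mm, Ī = 201.0619 mm⁴.
Centroid: ȳ = ΣA·y / ΣA = 82.46767 mm.
Transfer each piece to the horizontal centroidal axis using Ī + A·d² with d = y − 82.46767:
  flange: d = 9.532329 mm → contributes +699881.1 mm⁴
  web: d = -42.46767 mm → contributes +2 617 257 mm⁴
  hole: d = 9.532329 mm → contributes −4768.45 mm⁴
Total I = 3 312 369 mm⁴.

Ix ≈ 3.3124 × 10⁶ mm⁴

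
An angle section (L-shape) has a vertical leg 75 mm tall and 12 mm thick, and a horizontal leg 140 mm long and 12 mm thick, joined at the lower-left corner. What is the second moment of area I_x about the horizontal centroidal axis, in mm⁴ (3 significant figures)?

Decompose the section into non-overlapping parts with the origin at the bottom-left of its bounding rectangle.
Vertical leg: 12 × 75, A = 900 mm², y = 37.5 mm, Ī = 421 875 mm⁴.
Horizontal leg (remainder): 128 × 12, A = 1 536 mm², y = 6 mm, Ī = 18 432 mm⁴.
Centroid: ȳ = ΣA·y / ΣA = 17.638 mm.
Transfer each piece to the horizontal centroidal axis using Ī + A·d² with d = y − 17.638:
  vertical leg: d = 19.862 mm → contributes +776 927 mm⁴
  horizontal leg (remainder): d = -11.638 mm → contributes +226 470 mm⁴
Total I = 1 003 397 mm⁴.

I_x ≈ 1.00 × 10⁶ mm⁴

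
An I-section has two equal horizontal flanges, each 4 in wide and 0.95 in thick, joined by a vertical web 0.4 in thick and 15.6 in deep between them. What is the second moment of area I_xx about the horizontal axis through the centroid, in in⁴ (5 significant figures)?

Split into non-overlapping primitives; take the origin at the lower-left of the bounding box.
Bottom flange: 4 × 0.95, A = 3.8 in², y = 0.475 in, Ī = 0.2857917 in⁴.
Web: 0.4 × 15.6, A = 6.24 in², y = 8.75 in, Ī = 126.5472 in⁴.
Top flange: 4 × 0.95, A = 3.8 in², y = 17.025 in, Ī = 0.2857917 in⁴.
By symmetry the centroid is at mid-height, ȳ = 8.75 in.
Transfer each piece to the horizontal axis through the centroid using Ī + A·d² with d = y − 8.75:
  bottom flange: d = -8.275 in → contributes +260.4932 in⁴
  web: d = 0 in → contributes +126.5472 in⁴
  top flange: d = 8.275 in → contributes +260.4932 in⁴
Total I = 647.5335 in⁴.

I_xx ≈ 647.53 in⁴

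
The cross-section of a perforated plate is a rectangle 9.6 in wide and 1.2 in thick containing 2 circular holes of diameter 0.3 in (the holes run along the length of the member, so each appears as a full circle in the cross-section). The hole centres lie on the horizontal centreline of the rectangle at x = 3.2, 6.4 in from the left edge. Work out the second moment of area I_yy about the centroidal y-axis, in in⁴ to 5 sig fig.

I_yy ≈ 88.111 in⁴

Split into non-overlapping primitives; take the origin at the lower-left of the bounding box.
Plate: 9.6 × 1.2, A = 11.52 in², x = 4.8 in, Ī = 88.4736 in⁴.
Hole 1 (subtracted): ⌀0.3, A = 0.07068583 in², x = 3.2 in, Ī = 0.0003976078 in⁴.
Hole 2 (subtracted): ⌀0.3, A = 0.07068583 in², x = 6.4 in, Ī = 0.0003976078 in⁴.
By symmetry the centroid is at mid-width, x̄ = 4.8 in.
Transfer each piece to the centroidal y-axis using Ī + A·d² with d = x − 4.8:
  plate: d = 0 in → contributes +88.4736 in⁴
  hole 1: d = -1.6 in → contributes −0.1813533 in⁴
  hole 2: d = 1.6 in → contributes −0.1813533 in⁴
Total I = 88.11089 in⁴.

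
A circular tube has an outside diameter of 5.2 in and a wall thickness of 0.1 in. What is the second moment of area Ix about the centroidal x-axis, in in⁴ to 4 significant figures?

Ix ≈ 5.211 in⁴

Split into non-overlapping primitives; take the origin at the lower-left of the bounding box.
Outer circle: ⌀5.2, A = 21.2372 in², y = 2.6 in, Ī = 35.8908 in⁴.
Bore (subtracted): ⌀5, A = 19.635 in², y = 2.6 in, Ī = 30.6796 in⁴.
By symmetry the centroid is at mid-height, ȳ = 2.6 in.
All pieces are centred on the centroidal x-axis, so I = ΣĪ (holes subtracted) = 5.2112 in⁴.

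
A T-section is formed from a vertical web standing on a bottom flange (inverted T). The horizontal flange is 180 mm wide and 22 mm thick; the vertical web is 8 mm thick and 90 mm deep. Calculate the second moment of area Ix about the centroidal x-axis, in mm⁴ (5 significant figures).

Split into non-overlapping primitives; take the origin at the lower-left of the bounding box.
Flange: 180 × 22, A = 3 960 mm², y = 11 mm, Ī = 159 720 mm⁴.
Web: 8 × 90, A = 720 mm², y = 67 mm, Ī = 486 000 mm⁴.
Centroid: ȳ = ΣA·y / ΣA = 19.61538 mm.
Transfer each piece to the centroidal x-axis using Ī + A·d² with d = y − 19.61538:
  flange: d = -8.615385 mm → contributes +453650.4 mm⁴
  web: d = 47.38462 mm → contributes +2 102 617 mm⁴
Total I = 2 556 268 mm⁴.

Ix ≈ 2.5563 × 10⁶ mm⁴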